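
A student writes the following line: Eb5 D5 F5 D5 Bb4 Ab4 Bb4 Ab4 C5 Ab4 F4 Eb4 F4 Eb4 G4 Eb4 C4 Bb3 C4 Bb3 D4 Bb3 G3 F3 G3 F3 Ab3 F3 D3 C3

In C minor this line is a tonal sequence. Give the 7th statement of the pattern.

Ab2 G2 Bb2 G2 Eb2 D2

With a 6-note motive the entries are Eb5, Bb4, F4, C4, G3, each down a 4th from the previous.
Carrying on: D3 → Ab2.
So cell 7 is Ab2 G2 Bb2 G2 Eb2 D2.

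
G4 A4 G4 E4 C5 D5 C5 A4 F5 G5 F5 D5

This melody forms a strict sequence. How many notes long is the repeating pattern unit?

4

There are 12 notes; a 4-note unit gives 3 cells:
G4 A4 G4 E4 | C5 D5 C5 A4 | F5 G5 F5 D5
That's a consistent up a 4th shift per cell, and no other grouping gives one.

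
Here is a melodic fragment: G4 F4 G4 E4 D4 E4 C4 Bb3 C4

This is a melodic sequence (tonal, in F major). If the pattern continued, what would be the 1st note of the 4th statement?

The unit is 3 notes. Position-1 pitches of the 3 shown cells: G4, E4, C4.
Each moves down a 3rd; the next is A3.

A3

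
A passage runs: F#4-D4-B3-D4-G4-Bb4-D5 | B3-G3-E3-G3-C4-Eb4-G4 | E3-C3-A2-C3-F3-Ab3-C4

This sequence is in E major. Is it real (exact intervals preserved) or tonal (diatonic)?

Each cell has the same semitone pattern (-4, -3, 3, 5, 3, 4) — intervals are preserved exactly.
And D4 lies outside E major, so the sequence is real rather than tonal.

real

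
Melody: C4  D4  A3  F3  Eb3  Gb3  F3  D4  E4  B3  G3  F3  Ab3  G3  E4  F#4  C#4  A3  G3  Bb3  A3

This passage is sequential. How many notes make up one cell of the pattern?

There are 21 notes; a 7-note unit gives 3 cells:
C4 D4 A3 F3 Eb3 Gb3 F3 | D4 E4 B3 G3 F3 Ab3 G3 | E4 F#4 C#4 A3 G3 Bb3 A3
Every group is a transposition up a 2nd of the one before; no shorter unit works.

7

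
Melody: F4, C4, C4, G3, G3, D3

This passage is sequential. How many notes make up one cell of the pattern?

6 notes total. Splitting into 3 groups of 2:
F4 C4 | C4 G3 | G3 D3
Each cell is the previous one down a 4th — so the unit is 2 notes.

2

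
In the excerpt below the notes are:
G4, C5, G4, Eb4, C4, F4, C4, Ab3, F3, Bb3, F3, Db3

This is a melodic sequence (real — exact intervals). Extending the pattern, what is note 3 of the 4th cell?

With 4-note cells, note 3 of each statement runs G4, C4, F3.
Each moves down a 5th; the next is Bb2.

Bb2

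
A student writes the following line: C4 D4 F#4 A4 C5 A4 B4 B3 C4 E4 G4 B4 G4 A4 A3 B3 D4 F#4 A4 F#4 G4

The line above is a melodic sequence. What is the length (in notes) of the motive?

7

21 notes total. Splitting into 3 groups of 7:
C4 D4 F#4 A4 C5 A4 B4 | B3 C4 E4 G4 B4 G4 A4 | A3 B3 D4 F#4 A4 F#4 G4
That's a consistent down a 2nd shift per cell, and no other grouping gives one.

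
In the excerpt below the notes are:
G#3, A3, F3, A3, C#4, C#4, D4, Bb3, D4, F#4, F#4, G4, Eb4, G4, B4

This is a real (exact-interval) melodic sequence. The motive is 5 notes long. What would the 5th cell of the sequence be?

Unit = 5 notes; the statements start on G#3, C#4, F#4, moving up a 4th each time.
Carrying on: B4 → E5.
So cell 5 is E5 F5 Db5 F5 A5.

E5 F5 Db5 F5 A5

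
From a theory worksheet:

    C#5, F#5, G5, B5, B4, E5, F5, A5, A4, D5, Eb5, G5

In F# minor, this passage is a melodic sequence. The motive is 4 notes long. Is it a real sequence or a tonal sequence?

real

Each cell has the same semitone pattern (5, 1, 4) — intervals are preserved exactly.
And G5 lies outside F# minor, so the sequence is real rather than tonal.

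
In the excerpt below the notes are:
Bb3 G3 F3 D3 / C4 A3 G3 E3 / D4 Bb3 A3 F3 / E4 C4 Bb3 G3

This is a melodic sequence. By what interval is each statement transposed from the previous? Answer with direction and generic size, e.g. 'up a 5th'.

With a 4-note motive the entries are Bb3, C4, D4, E4, each up a 2nd from the previous.
From Bb3 to C4: up a 2nd.

up a 2nd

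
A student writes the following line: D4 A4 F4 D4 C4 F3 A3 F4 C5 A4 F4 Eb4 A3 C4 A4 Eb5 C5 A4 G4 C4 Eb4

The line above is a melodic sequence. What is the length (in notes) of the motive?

7

There are 21 notes; a 7-note unit gives 3 cells:
D4 A4 F4 D4 C4 F3 A3 | F4 C5 A4 F4 Eb4 A3 C4 | A4 Eb5 C5 A4 G4 C4 Eb4
That's a consistent up a 3rd shift per cell, and no other grouping gives one.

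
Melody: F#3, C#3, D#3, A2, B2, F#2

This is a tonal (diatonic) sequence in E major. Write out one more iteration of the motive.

Unit = 2 notes; the statements start on F#3, D#3, B2, moving down a 3rd each time.
From G#2 the diatonic shape gives G#2 D#2.

G#2 D#2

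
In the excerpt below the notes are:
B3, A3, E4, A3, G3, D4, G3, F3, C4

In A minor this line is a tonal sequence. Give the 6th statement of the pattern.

Unit = 3 notes; the statements start on B3, A3, G3, moving down a 2nd each time.
Extending down a 2nd: F3 → E3 → D3.
From D3 the diatonic shape gives D3 C3 G3.

D3 C3 G3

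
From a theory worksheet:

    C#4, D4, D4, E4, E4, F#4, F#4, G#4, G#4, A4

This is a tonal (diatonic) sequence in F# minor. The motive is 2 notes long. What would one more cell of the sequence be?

A4 B4

Unit = 2 notes; the statements start on C#4, D4, E4, F#4, G#4, moving up a 2nd each time.
So cell 6 is A4 B4.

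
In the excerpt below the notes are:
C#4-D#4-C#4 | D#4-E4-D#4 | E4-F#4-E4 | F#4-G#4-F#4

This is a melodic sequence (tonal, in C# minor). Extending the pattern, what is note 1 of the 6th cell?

A4

The unit is 3 notes. Position-1 pitches of the 4 shown cells: C#4, D#4, E4, F#4.
Carrying that up a 2nd forward: G#4 → A4.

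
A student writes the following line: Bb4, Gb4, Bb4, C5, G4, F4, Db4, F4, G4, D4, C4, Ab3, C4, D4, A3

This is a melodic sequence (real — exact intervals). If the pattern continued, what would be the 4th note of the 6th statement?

B2

With 5-note cells, note 4 of each statement runs C5, G4, D4.
Carrying that down a 4th forward: A3 → E3 → B2.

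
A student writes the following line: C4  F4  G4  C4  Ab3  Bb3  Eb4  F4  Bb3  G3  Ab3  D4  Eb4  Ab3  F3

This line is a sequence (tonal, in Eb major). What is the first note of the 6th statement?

The 5-note cells begin on C4, Bb3, Ab3 — each down a 2nd from the last.
Extending the heads down a 2nd: G3 → F3 → Eb3.

Eb3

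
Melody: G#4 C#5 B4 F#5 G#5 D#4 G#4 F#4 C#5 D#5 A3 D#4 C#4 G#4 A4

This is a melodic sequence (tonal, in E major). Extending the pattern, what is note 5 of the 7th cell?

The unit is 5 notes. Position-5 pitches of the 3 shown cells: G#5, D#5, A4.
Each moves down a 4th. Continuing: E4 → B3 → F#3 → C#3.

C#3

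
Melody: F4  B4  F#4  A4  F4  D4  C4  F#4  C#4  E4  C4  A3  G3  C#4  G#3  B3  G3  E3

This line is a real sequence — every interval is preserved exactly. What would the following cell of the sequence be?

D3 G#3 D#3 F#3 D3 B2

The 6-note cells begin on F4, C4, G3 — each down a 4th from the last.
From D3 the exact shape gives D3 G#3 D#3 F#3 D3 B2.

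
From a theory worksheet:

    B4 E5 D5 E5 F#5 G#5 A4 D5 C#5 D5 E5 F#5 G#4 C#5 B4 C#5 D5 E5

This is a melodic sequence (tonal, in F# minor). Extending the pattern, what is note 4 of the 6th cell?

G#4

The unit is 6 notes. Position-4 pitches of the 3 shown cells: E5, D5, C#5.
Carrying that down a 2nd forward: B4 → A4 → G#4.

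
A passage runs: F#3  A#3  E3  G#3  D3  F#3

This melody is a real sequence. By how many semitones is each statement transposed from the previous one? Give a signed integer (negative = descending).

-2

With a 2-note motive the entries are F#3, E3, D3, each down a 2nd from the previous.
Counting half-steps from F#3 to E3: -2.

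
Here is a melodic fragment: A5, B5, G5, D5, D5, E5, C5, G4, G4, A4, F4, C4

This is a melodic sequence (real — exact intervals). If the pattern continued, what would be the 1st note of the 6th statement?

The unit is 4 notes. Position-1 pitches of the 3 shown cells: A5, D5, G4.
Carrying that down a 5th forward: C4 → F3 → Bb2.

Bb2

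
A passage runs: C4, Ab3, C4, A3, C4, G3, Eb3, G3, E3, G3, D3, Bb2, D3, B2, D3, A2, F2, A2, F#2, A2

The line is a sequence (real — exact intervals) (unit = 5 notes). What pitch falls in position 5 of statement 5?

The unit is 5 notes. Position-5 pitches of the 4 shown cells: C4, G3, D3, A2.
From A2, down a 4th gives E2.

E2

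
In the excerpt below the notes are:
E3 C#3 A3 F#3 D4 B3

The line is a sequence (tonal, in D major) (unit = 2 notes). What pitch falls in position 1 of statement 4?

Grouping in 2s, the 1st note of each cell is E3, A3, D4.
One more up a 4th gives G4.

G4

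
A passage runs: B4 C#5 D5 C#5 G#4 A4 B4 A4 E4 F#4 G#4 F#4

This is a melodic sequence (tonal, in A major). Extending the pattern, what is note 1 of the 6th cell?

With 4-note cells, note 1 of each statement runs B4, G#4, E4.
Carrying that down a 3rd forward: C#4 → A3 → F#3.

F#3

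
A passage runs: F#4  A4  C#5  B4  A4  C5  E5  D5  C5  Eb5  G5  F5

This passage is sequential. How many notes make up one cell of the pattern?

4

There are 12 notes; a 4-note unit gives 3 cells:
F#4 A4 C#5 B4 | A4 C5 E5 D5 | C5 Eb5 G5 F5
Each cell is the previous one up a 3rd — so the unit is 4 notes.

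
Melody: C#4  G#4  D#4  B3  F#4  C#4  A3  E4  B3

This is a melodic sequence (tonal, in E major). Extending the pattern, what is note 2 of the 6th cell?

B3

The unit is 3 notes. Position-2 pitches of the 3 shown cells: G#4, F#4, E4.
Each moves down a 2nd. Continuing: D#4 → C#4 → B3.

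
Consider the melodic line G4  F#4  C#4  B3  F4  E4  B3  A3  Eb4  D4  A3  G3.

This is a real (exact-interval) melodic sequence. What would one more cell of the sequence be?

Db4 C4 G3 F3

The 4-note cells begin on G4, F4, Eb4 — each down a 2nd from the last.
So cell 4 is Db4 C4 G3 F3.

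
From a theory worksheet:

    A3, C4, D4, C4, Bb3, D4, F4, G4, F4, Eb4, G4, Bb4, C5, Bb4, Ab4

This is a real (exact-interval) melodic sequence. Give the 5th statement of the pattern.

F5 Ab5 Bb5 Ab5 Gb5

The 5-note cells begin on A3, D4, G4 — each up a 4th from the last.
Carrying on: C5 → F5.
From F5 the exact shape gives F5 Ab5 Bb5 Ab5 Gb5.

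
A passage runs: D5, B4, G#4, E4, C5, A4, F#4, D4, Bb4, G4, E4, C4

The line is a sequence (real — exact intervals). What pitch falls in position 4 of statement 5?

With 4-note cells, note 4 of each statement runs E4, D4, C4.
Carrying that down a 2nd forward: Bb3 → Ab3.

Ab3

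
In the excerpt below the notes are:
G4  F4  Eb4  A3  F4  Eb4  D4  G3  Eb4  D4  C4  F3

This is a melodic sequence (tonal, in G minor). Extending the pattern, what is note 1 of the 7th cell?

A3

With 4-note cells, note 1 of each statement runs G4, F4, Eb4.
Each moves down a 2nd. Continuing: D4 → C4 → Bb3 → A3.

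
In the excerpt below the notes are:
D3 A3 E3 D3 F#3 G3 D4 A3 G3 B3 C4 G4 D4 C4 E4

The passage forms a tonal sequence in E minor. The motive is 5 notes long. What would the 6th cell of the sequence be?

With a 5-note motive the entries are D3, G3, C4, each up a 4th from the previous.
Continuing the starts: F#4 → B4 → E5.
From E5 the diatonic shape gives E5 B5 F#5 E5 G5.

E5 B5 F#5 E5 G5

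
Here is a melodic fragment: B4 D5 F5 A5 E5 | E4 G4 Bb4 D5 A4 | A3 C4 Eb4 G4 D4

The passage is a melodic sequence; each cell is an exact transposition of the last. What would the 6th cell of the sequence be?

Taking 5-note groups, the heads are B4, E4, A3: the pattern moves down a 5th.
Continuing the starts: D3 → G2 → C2.
Statement 6 starts on C2 and keeps the same exact contour: C2 Eb2 Gb2 Bb2 F2.

C2 Eb2 Gb2 Bb2 F2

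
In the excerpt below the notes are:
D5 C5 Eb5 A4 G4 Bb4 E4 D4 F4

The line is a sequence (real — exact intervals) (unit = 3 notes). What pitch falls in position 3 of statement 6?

With 3-note cells, note 3 of each statement runs Eb5, Bb4, F4.
Extending down a 4th: C4 → G3 → D3.

D3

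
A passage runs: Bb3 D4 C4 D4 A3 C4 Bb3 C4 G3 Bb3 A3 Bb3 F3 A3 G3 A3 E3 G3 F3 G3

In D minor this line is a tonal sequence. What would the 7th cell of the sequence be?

Taking 4-note groups, the heads are Bb3, A3, G3, F3, E3: the pattern moves down a 2nd.
Continuing the starts: D3 → C3.
Statement 7 starts on C3 and keeps the same diatonic contour: C3 E3 D3 E3.

C3 E3 D3 E3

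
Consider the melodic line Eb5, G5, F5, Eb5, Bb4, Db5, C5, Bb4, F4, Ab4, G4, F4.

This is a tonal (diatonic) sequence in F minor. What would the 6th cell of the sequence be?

Unit = 4 notes; the statements start on Eb5, Bb4, F4, moving down a 4th each time.
Extending down a 4th: C4 → G3 → Db3.
Statement 6 starts on Db3 and keeps the same diatonic contour: Db3 F3 Eb3 Db3.

Db3 F3 Eb3 Db3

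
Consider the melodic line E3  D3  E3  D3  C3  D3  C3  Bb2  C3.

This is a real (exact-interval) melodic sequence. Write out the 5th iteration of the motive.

With a 3-note motive the entries are E3, D3, C3, each down a 2nd from the previous.
Extending down a 2nd: Bb2 → Ab2.
So cell 5 is Ab2 Gb2 Ab2.

Ab2 Gb2 Ab2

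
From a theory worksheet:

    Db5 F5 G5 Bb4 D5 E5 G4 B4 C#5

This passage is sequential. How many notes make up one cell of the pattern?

9 notes total. Splitting into 3 groups of 3:
Db5 F5 G5 | Bb4 D5 E5 | G4 B4 C#5
Each cell is the previous one down a 3rd — so the unit is 3 notes.

3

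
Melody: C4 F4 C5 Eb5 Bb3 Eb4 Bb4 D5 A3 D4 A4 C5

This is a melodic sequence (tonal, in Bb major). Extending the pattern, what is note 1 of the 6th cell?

Eb3

Grouping in 4s, the 1st note of each cell is C4, Bb3, A3.
Each moves down a 2nd. Continuing: G3 → F3 → Eb3.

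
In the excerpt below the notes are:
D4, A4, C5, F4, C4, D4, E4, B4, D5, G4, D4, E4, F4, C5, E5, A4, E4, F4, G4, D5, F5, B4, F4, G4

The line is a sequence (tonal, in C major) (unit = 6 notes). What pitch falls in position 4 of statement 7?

E5

The unit is 6 notes. Position-4 pitches of the 4 shown cells: F4, G4, A4, B4.
Carrying that up a 2nd forward: C5 → D5 → E5.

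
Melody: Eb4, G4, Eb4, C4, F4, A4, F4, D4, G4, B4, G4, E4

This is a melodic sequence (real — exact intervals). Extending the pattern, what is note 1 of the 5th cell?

Grouping in 4s, the 1st note of each cell is Eb4, F4, G4.
Each moves up a 2nd. Continuing: A4 → B4.

B4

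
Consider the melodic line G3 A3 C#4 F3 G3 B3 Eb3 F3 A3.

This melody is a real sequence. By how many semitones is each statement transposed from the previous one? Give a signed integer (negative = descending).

With a 3-note motive the entries are G3, F3, Eb3, each down a 2nd from the previous.
Counting half-steps from G3 to F3: -2.

-2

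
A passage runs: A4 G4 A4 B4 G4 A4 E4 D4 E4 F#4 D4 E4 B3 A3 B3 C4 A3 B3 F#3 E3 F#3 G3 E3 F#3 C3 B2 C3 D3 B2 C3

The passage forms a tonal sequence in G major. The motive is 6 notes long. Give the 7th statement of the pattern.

D2 C2 D2 E2 C2 D2

With a 6-note motive the entries are A4, E4, B3, F#3, C3, each down a 4th from the previous.
Extending down a 4th: G2 → D2.
So cell 7 is D2 C2 D2 E2 C2 D2.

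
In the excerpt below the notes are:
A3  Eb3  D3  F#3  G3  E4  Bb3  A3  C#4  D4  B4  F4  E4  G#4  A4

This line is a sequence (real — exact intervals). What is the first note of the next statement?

F#5

The 5-note cells begin on A3, E4, B4 — each up a 5th from the last.
The next head, up a 5th from B4, is F#5.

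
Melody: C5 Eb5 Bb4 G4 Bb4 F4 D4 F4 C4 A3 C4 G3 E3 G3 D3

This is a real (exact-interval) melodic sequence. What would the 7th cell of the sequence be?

F#2 A2 E2

Unit = 3 notes; the statements start on C5, G4, D4, A3, E3, moving down a 4th each time.
Extending down a 4th: B2 → F#2.
Statement 7 starts on F#2 and keeps the same exact contour: F#2 A2 E2.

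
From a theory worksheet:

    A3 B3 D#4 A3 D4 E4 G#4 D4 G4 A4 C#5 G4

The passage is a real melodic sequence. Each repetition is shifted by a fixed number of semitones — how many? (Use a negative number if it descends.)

Unit = 4 notes; the statements start on A3, D4, G4, moving up a 4th each time.
A3→D4 is 62 − 57 = 5 semitones.

5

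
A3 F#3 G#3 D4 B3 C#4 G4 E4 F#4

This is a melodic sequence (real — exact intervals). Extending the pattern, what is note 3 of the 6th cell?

The unit is 3 notes. Position-3 pitches of the 3 shown cells: G#3, C#4, F#4.
Each moves up a 4th. Continuing: B4 → E5 → A5.

A5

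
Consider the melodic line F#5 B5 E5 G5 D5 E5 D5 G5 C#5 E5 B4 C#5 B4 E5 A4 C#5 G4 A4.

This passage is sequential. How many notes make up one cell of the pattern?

18 notes total. Splitting into 3 groups of 6:
F#5 B5 E5 G5 D5 E5 | D5 G5 C#5 E5 B4 C#5 | B4 E5 A4 C#5 G4 A4
Each cell is the previous one down a 3rd — so the unit is 6 notes.

6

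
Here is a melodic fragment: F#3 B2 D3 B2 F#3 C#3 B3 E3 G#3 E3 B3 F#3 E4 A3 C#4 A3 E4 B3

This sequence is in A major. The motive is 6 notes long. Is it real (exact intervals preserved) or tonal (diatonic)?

tonal

Every note is diatonic to A major.
Cell 1 has +3 semitones from note 2 to 3, but cell 2 has +4 — the interval quality changes while the contour stays the same, which is the hallmark of a tonal sequence.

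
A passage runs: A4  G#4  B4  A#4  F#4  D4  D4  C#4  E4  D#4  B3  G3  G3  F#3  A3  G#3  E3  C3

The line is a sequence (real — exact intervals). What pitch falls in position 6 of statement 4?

The unit is 6 notes. Position-6 pitches of the 3 shown cells: D4, G3, C3.
Each moves down a 5th; the next is F2.

F2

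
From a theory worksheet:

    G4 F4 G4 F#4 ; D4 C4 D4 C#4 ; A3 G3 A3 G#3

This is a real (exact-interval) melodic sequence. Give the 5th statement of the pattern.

B2 A2 B2 A#2

Taking 4-note groups, the heads are G4, D4, A3: the pattern moves down a 4th.
Continuing the starts: E3 → B2.
Statement 5 starts on B2 and keeps the same exact contour: B2 A2 B2 A#2.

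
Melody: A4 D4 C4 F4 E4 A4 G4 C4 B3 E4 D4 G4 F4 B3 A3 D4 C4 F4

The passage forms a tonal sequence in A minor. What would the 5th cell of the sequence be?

With a 6-note motive the entries are A4, G4, F4, each down a 2nd from the previous.
Carrying on: E4 → D4.
From D4 the diatonic shape gives D4 G3 F3 B3 A3 D4.

D4 G3 F3 B3 A3 D4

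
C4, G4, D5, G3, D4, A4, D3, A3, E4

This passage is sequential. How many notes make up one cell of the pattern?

There are 9 notes; a 3-note unit gives 3 cells:
C4 G4 D5 | G3 D4 A4 | D3 A3 E4
Every group is a transposition down a 4th of the one before; no shorter unit works.

3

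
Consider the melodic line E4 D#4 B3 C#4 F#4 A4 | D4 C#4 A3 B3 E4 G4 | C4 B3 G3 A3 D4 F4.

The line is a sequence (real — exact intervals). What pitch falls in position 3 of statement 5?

The unit is 6 notes. Position-3 pitches of the 3 shown cells: B3, A3, G3.
Extending down a 2nd: F3 → Eb3.

Eb3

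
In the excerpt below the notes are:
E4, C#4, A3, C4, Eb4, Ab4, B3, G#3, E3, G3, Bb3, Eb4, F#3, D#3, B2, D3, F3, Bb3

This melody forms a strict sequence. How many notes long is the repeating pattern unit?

6

Try groups of 6 (3 cells in 18 notes):
E4 C#4 A3 C4 Eb4 Ab4 | B3 G#3 E3 G3 Bb3 Eb4 | F#3 D#3 B2 D3 F3 Bb3
Each cell is the previous one down a 4th — so the unit is 6 notes.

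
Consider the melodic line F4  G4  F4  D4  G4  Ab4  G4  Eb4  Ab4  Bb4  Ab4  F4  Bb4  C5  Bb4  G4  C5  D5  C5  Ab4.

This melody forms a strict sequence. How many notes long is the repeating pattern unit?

4

20 notes total. Splitting into 5 groups of 4:
F4 G4 F4 D4 | G4 Ab4 G4 Eb4 | Ab4 Bb4 Ab4 F4 | Bb4 C5 Bb4 G4 | C5 D5 C5 Ab4
That's a consistent up a 2nd shift per cell, and no other grouping gives one.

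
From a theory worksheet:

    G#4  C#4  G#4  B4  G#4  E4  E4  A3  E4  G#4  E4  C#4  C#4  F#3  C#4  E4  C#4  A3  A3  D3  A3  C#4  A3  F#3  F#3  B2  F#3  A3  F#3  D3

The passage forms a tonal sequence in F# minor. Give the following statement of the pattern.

Taking 6-note groups, the heads are G#4, E4, C#4, A3, F#3: the pattern moves down a 3rd.
Statement 6 starts on D3 and keeps the same diatonic contour: D3 G#2 D3 F#3 D3 B2.

D3 G#2 D3 F#3 D3 B2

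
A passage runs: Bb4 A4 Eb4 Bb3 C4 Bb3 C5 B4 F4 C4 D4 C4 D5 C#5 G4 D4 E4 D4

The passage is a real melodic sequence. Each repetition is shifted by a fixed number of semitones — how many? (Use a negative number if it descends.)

2

Taking 6-note groups, the heads are Bb4, C5, D5: the pattern moves up a 2nd.
Counting half-steps from Bb4 to C5: 2.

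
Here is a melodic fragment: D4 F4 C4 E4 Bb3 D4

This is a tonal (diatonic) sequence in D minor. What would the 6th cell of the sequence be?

F3 A3

The 2-note cells begin on D4, C4, Bb3 — each down a 2nd from the last.
Carrying on: A3 → G3 → F3.
Statement 6 starts on F3 and keeps the same diatonic contour: F3 A3.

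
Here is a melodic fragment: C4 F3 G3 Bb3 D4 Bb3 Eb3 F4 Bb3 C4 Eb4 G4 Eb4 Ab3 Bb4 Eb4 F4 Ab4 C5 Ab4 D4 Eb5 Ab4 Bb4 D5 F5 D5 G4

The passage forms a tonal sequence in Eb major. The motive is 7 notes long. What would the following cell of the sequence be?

Ab5 D5 Eb5 G5 Bb5 G5 C5

Taking 7-note groups, the heads are C4, F4, Bb4, Eb5: the pattern moves up a 4th.
From Ab5 the diatonic shape gives Ab5 D5 Eb5 G5 Bb5 G5 C5.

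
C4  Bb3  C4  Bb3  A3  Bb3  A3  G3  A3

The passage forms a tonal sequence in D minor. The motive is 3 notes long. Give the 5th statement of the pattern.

Taking 3-note groups, the heads are C4, Bb3, A3: the pattern moves down a 2nd.
Extending down a 2nd: G3 → F3.
Statement 5 starts on F3 and keeps the same diatonic contour: F3 E3 F3.

F3 E3 F3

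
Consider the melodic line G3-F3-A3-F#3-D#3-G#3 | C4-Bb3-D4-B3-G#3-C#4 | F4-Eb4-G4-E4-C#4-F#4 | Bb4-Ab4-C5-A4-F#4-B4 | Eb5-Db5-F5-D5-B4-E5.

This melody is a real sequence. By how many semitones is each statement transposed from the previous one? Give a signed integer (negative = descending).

With a 6-note motive the entries are G3, C4, F4, Bb4, Eb5, each up a 4th from the previous.
G3→C4 is 60 − 55 = 5 semitones.

5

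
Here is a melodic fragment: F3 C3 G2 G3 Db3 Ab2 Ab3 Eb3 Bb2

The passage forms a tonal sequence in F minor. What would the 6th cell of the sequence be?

Unit = 3 notes; the statements start on F3, G3, Ab3, moving up a 2nd each time.
Continuing the starts: Bb3 → C4 → Db4.
Statement 6 starts on Db4 and keeps the same diatonic contour: Db4 Ab3 Eb3.

Db4 Ab3 Eb3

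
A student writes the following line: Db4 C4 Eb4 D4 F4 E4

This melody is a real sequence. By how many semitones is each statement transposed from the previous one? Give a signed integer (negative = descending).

2

Unit = 2 notes; the statements start on Db4, Eb4, F4, moving up a 2nd each time.
Db4 to Eb4 spans +2 semitones.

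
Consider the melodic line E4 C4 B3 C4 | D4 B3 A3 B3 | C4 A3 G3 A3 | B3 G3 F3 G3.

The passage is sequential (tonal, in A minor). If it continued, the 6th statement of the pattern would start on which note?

The 4-note cells begin on E4, D4, C4, B3 — each down a 2nd from the last.
Extending the heads down a 2nd: A3 → G3.

G3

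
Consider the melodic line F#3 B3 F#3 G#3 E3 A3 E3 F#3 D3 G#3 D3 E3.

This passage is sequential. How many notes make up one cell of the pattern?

There are 12 notes; a 4-note unit gives 3 cells:
F#3 B3 F#3 G#3 | E3 A3 E3 F#3 | D3 G#3 D3 E3
Every group is a transposition down a 2nd of the one before; no shorter unit works.

4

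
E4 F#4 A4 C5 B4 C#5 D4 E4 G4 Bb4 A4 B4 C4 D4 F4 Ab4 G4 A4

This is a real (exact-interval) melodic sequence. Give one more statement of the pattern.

Unit = 6 notes; the statements start on E4, D4, C4, moving down a 2nd each time.
So cell 4 is Bb3 C4 Eb4 Gb4 F4 G4.

Bb3 C4 Eb4 Gb4 F4 G4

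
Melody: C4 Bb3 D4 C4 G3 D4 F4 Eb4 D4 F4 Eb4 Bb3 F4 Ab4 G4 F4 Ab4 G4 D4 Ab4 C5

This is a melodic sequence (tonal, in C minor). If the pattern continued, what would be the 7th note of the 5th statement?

With 7-note cells, note 7 of each statement runs F4, Ab4, C5.
Each moves up a 3rd. Continuing: Eb5 → G5.

G5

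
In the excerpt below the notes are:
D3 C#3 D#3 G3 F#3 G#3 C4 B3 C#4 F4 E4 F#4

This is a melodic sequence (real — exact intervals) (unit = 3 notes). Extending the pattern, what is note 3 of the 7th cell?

A5

With 3-note cells, note 3 of each statement runs D#3, G#3, C#4, F#4.
Each moves up a 4th. Continuing: B4 → E5 → A5.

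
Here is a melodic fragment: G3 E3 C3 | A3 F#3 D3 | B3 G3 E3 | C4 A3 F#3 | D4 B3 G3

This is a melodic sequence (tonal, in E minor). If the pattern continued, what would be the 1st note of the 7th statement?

F#4

The unit is 3 notes. Position-1 pitches of the 5 shown cells: G3, A3, B3, C4, D4.
Extending up a 2nd: E4 → F#4.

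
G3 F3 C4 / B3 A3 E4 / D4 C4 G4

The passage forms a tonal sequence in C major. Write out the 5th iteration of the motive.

A4 G4 D5

Unit = 3 notes; the statements start on G3, B3, D4, moving up a 3rd each time.
Continuing the starts: F4 → A4.
So cell 5 is A4 G4 D5.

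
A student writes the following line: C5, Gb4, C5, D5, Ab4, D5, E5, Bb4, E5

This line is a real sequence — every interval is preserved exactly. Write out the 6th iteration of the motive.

A#5 E5 A#5

The 3-note cells begin on C5, D5, E5 — each up a 2nd from the last.
Continuing the starts: F#5 → G#5 → A#5.
Statement 6 starts on A#5 and keeps the same exact contour: A#5 E5 A#5.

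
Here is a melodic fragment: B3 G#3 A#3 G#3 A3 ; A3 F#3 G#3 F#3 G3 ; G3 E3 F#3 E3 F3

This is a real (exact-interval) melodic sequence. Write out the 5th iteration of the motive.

With a 5-note motive the entries are B3, A3, G3, each down a 2nd from the previous.
Extending down a 2nd: F3 → Eb3.
Statement 5 starts on Eb3 and keeps the same exact contour: Eb3 C3 D3 C3 Db3.

Eb3 C3 D3 C3 Db3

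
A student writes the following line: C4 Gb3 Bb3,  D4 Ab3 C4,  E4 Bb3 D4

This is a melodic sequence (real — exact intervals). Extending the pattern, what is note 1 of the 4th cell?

F#4

The unit is 3 notes. Position-1 pitches of the 3 shown cells: C4, D4, E4.
One more up a 2nd gives F#4.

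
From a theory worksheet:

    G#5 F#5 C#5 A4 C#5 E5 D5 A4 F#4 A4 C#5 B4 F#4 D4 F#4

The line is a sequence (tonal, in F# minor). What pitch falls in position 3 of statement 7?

E3

The unit is 5 notes. Position-3 pitches of the 3 shown cells: C#5, A4, F#4.
Carrying that down a 3rd forward: D4 → B3 → G#3 → E3.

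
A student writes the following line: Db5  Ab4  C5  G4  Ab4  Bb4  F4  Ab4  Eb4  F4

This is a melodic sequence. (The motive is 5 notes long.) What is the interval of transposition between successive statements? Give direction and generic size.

With a 5-note motive the entries are Db5, Bb4, each down a 3rd from the previous.
From Db5 to Bb4: down a 3rd.

down a 3rd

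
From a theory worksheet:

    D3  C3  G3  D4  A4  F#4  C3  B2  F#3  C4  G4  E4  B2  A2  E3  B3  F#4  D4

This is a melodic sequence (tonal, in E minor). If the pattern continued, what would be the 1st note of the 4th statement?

The unit is 6 notes. Position-1 pitches of the 3 shown cells: D3, C3, B2.
One more down a 2nd gives A2.

A2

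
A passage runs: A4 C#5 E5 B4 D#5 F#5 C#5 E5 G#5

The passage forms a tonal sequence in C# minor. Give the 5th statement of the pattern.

E5 G#5 B5

Taking 3-note groups, the heads are A4, B4, C#5: the pattern moves up a 2nd.
Carrying on: D#5 → E5.
Statement 5 starts on E5 and keeps the same diatonic contour: E5 G#5 B5.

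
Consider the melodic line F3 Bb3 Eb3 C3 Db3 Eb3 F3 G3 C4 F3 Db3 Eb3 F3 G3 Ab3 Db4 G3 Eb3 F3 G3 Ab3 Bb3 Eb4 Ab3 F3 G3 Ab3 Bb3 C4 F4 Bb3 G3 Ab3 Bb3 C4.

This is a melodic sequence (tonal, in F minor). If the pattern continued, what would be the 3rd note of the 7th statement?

Db4

With 7-note cells, note 3 of each statement runs Eb3, F3, G3, Ab3, Bb3.
Each moves up a 2nd. Continuing: C4 → Db4.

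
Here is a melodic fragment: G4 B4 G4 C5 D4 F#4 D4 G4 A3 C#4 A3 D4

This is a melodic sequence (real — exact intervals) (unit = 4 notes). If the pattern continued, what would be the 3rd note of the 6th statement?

F#2

With 4-note cells, note 3 of each statement runs G4, D4, A3.
Carrying that down a 4th forward: E3 → B2 → F#2.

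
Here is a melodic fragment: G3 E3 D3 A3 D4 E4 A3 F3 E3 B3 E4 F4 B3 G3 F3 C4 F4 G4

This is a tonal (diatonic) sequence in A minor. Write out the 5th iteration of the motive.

D4 B3 A3 E4 A4 B4

Taking 6-note groups, the heads are G3, A3, B3: the pattern moves up a 2nd.
Extending up a 2nd: C4 → D4.
Statement 5 starts on D4 and keeps the same diatonic contour: D4 B3 A3 E4 A4 B4.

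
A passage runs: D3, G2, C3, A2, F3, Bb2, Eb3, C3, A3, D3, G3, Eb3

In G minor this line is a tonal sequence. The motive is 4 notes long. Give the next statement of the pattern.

C4 F3 Bb3 G3

With a 4-note motive the entries are D3, F3, A3, each up a 3rd from the previous.
So cell 4 is C4 F3 Bb3 G3.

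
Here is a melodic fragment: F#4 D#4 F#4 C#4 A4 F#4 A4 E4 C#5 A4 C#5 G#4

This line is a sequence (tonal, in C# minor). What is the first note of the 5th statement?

With a 4-note motive the entries are F#4, A4, C#5, each up a 3rd from the previous.
Continuing: E5 → G#5. Statement 5 starts on G#5.

G#5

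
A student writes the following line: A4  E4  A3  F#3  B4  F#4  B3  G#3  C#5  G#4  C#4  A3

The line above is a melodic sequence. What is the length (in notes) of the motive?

12 notes total. Splitting into 3 groups of 4:
A4 E4 A3 F#3 | B4 F#4 B3 G#3 | C#5 G#4 C#4 A3
That's a consistent up a 2nd shift per cell, and no other grouping gives one.

4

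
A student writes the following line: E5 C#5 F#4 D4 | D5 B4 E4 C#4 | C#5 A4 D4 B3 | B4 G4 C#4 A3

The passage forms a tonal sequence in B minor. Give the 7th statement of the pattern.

F#4 D4 G3 E3

With a 4-note motive the entries are E5, D5, C#5, B4, each down a 2nd from the previous.
Carrying on: A4 → G4 → F#4.
Statement 7 starts on F#4 and keeps the same diatonic contour: F#4 D4 G3 E3.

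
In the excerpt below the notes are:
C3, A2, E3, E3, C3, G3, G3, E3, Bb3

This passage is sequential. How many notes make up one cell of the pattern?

3

Try groups of 3 (3 cells in 9 notes):
C3 A2 E3 | E3 C3 G3 | G3 E3 Bb3
Each cell is the previous one up a 3rd — so the unit is 3 notes.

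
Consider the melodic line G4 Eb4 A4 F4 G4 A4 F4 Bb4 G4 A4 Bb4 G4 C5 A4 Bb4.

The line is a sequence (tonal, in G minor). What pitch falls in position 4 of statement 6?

D5

The unit is 5 notes. Position-4 pitches of the 3 shown cells: F4, G4, A4.
Carrying that up a 2nd forward: Bb4 → C5 → D5.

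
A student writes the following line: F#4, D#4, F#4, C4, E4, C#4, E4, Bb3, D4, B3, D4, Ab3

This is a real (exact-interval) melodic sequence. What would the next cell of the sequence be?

C4 A3 C4 Gb3

Taking 4-note groups, the heads are F#4, E4, D4: the pattern moves down a 2nd.
So cell 4 is C4 A3 C4 Gb3.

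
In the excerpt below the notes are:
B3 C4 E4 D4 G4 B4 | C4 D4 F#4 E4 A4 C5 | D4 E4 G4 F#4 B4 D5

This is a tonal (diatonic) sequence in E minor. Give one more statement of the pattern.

E4 F#4 A4 G4 C5 E5

Taking 6-note groups, the heads are B3, C4, D4: the pattern moves up a 2nd.
From E4 the diatonic shape gives E4 F#4 A4 G4 C5 E5.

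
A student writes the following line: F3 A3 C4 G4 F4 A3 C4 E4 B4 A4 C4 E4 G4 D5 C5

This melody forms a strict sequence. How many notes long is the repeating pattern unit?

15 notes total. Splitting into 3 groups of 5:
F3 A3 C4 G4 F4 | A3 C4 E4 B4 A4 | C4 E4 G4 D5 C5
Every group is a transposition up a 3rd of the one before; no shorter unit works.

5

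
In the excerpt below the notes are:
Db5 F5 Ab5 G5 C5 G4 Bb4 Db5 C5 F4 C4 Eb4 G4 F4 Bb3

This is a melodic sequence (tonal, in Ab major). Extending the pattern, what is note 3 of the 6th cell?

Grouping in 5s, the 3rd note of each cell is Ab5, Db5, G4.
Carrying that down a 5th forward: C4 → F3 → Bb2.

Bb2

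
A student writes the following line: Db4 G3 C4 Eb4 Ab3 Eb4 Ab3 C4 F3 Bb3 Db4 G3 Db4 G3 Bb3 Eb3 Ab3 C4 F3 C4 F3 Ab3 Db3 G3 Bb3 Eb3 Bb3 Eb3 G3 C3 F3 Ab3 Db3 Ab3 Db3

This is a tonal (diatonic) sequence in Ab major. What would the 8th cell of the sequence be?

The 7-note cells begin on Db4, C4, Bb3, Ab3, G3 — each down a 2nd from the last.
Extending down a 2nd: F3 → Eb3 → Db3.
Statement 8 starts on Db3 and keeps the same diatonic contour: Db3 G2 C3 Eb3 Ab2 Eb3 Ab2.

Db3 G2 C3 Eb3 Ab2 Eb3 Ab2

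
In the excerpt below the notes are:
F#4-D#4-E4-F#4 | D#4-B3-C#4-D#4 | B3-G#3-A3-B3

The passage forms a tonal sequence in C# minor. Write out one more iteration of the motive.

G#3 E3 F#3 G#3

The 4-note cells begin on F#4, D#4, B3 — each down a 3rd from the last.
Statement 4 starts on G#3 and keeps the same diatonic contour: G#3 E3 F#3 G#3.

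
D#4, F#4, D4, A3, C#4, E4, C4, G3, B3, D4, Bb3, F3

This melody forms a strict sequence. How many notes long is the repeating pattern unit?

12 notes total. Splitting into 3 groups of 4:
D#4 F#4 D4 A3 | C#4 E4 C4 G3 | B3 D4 Bb3 F3
That's a consistent down a 2nd shift per cell, and no other grouping gives one.

4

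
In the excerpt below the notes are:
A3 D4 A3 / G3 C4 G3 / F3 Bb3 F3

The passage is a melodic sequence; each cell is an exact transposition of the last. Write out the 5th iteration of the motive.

Taking 3-note groups, the heads are A3, G3, F3: the pattern moves down a 2nd.
Carrying on: Eb3 → Db3.
From Db3 the exact shape gives Db3 Gb3 Db3.

Db3 Gb3 Db3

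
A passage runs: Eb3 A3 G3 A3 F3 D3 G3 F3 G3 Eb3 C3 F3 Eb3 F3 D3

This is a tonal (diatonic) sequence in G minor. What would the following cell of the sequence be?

Bb2 Eb3 D3 Eb3 C3

The 5-note cells begin on Eb3, D3, C3 — each down a 2nd from the last.
From Bb2 the diatonic shape gives Bb2 Eb3 D3 Eb3 C3.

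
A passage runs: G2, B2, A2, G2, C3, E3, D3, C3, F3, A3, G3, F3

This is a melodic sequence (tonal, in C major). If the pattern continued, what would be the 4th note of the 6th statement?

A4

With 4-note cells, note 4 of each statement runs G2, C3, F3.
Each moves up a 4th. Continuing: B3 → E4 → A4.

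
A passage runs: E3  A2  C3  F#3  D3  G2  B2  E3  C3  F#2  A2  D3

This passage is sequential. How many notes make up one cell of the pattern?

4

12 notes total. Splitting into 3 groups of 4:
E3 A2 C3 F#3 | D3 G2 B2 E3 | C3 F#2 A2 D3
That's a consistent down a 2nd shift per cell, and no other grouping gives one.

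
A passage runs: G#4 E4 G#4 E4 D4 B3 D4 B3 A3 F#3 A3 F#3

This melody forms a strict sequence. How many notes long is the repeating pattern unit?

4

12 notes total. Splitting into 3 groups of 4:
G#4 E4 G#4 E4 | D4 B3 D4 B3 | A3 F#3 A3 F#3
Every group is a transposition down a 4th of the one before; no shorter unit works.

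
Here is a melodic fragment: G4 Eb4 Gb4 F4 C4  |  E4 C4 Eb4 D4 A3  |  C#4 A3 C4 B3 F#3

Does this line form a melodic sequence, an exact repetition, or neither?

sequence

Each 5-note cell is the previous one transposed down a 3rd.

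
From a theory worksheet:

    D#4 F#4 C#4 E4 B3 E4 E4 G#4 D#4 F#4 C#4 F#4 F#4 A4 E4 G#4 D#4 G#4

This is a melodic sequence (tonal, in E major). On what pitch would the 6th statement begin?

With a 6-note motive the entries are D#4, E4, F#4, each up a 2nd from the previous.
Extending the heads up a 2nd: G#4 → A4 → B4.

B4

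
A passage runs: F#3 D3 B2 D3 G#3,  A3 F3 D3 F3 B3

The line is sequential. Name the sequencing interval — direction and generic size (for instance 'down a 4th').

Unit = 5 notes; the statements start on F#3, A3, moving up a 3rd each time.
F#3 to A3 is up a 3rd.

up a 3rd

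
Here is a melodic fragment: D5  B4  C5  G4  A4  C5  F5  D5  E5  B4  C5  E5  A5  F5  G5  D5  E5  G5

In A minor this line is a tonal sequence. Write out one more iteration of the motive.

With a 6-note motive the entries are D5, F5, A5, each up a 3rd from the previous.
Statement 4 starts on C6 and keeps the same diatonic contour: C6 A5 B5 F5 G5 B5.

C6 A5 B5 F5 G5 B5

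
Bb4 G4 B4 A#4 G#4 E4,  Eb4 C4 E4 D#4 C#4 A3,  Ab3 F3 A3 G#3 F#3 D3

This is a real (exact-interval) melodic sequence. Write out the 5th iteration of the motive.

Gb2 Eb2 G2 F#2 E2 C2

The 6-note cells begin on Bb4, Eb4, Ab3 — each down a 5th from the last.
Continuing the starts: Db3 → Gb2.
Statement 5 starts on Gb2 and keeps the same exact contour: Gb2 Eb2 G2 F#2 E2 C2.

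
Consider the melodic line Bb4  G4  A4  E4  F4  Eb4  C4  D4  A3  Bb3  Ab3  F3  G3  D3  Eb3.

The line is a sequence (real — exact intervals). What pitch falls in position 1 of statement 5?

Gb2

The unit is 5 notes. Position-1 pitches of the 3 shown cells: Bb4, Eb4, Ab3.
Carrying that down a 5th forward: Db3 → Gb2.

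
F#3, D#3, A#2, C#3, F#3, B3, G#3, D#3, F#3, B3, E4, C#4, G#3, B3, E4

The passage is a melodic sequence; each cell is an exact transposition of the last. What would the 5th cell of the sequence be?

With a 5-note motive the entries are F#3, B3, E4, each up a 4th from the previous.
Carrying on: A4 → D5.
So cell 5 is D5 B4 F#4 A4 D5.

D5 B4 F#4 A4 D5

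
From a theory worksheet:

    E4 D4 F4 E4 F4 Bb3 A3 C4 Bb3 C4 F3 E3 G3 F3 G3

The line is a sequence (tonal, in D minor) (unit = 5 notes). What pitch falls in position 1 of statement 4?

C3

With 5-note cells, note 1 of each statement runs E4, Bb3, F3.
One more down a 4th gives C3.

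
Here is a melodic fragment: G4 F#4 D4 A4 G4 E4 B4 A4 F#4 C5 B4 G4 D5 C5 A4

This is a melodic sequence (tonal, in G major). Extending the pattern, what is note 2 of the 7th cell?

E5

With 3-note cells, note 2 of each statement runs F#4, G4, A4, B4, C5.
Carrying that up a 2nd forward: D5 → E5.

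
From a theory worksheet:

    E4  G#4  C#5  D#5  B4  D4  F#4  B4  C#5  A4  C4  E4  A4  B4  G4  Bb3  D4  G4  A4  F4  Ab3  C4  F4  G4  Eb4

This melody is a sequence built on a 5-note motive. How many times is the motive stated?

25 notes in groups of 5 gives 25/5 = 5 statements.
Starts: E4, D4, C4, Bb3, Ab3 — each down a 2nd.

5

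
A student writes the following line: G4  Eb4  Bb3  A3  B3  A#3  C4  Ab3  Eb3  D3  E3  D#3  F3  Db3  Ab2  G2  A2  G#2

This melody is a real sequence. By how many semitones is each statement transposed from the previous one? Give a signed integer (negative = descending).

The 6-note cells begin on G4, C4, F3 — each down a 5th from the last.
G4→C4 is 60 − 67 = -7 semitones.

-7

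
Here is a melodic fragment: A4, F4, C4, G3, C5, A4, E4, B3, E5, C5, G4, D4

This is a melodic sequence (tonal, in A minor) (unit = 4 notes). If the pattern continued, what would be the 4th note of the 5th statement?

A4

With 4-note cells, note 4 of each statement runs G3, B3, D4.
Extending up a 3rd: F4 → A4.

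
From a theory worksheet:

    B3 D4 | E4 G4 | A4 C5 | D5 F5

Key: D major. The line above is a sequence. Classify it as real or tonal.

Each cell has the same semitone pattern (3,) — intervals are preserved exactly.
And C5 lies outside D major, so the sequence is real rather than tonal.

real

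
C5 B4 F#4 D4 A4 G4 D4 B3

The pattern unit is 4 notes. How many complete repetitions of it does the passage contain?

2

8 notes in groups of 4 gives 8/4 = 2 statements.
Starts: C5, A4 — each down a 3rd.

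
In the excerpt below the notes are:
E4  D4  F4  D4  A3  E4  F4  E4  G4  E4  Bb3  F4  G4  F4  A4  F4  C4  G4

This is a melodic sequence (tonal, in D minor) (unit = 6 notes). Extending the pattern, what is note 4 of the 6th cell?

The unit is 6 notes. Position-4 pitches of the 3 shown cells: D4, E4, F4.
Each moves up a 2nd. Continuing: G4 → A4 → Bb4.

Bb4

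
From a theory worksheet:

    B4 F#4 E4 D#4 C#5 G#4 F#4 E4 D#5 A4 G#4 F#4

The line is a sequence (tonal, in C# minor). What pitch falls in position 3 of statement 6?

C#5

With 4-note cells, note 3 of each statement runs E4, F#4, G#4.
Extending up a 2nd: A4 → B4 → C#5.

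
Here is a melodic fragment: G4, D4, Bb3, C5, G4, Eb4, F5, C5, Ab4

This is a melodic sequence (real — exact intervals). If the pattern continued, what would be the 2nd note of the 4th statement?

The unit is 3 notes. Position-2 pitches of the 3 shown cells: D4, G4, C5.
Each moves up a 4th; the next is F5.

F5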